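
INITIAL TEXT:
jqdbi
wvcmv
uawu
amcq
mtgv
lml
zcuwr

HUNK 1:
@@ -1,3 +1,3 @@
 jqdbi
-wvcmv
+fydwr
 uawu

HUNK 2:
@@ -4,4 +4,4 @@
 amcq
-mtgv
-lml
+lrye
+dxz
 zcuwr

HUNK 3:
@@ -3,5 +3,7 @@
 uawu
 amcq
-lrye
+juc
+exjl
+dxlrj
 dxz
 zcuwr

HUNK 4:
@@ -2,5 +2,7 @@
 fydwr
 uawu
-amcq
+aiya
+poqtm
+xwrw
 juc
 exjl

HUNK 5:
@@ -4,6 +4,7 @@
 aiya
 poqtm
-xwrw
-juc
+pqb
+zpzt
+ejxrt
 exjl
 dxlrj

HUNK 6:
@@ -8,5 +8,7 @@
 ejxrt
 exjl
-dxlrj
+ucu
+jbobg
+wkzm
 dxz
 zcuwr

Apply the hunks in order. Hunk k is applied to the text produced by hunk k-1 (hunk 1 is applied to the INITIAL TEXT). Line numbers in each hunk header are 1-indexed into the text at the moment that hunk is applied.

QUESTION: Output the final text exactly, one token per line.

Answer: jqdbi
fydwr
uawu
aiya
poqtm
pqb
zpzt
ejxrt
exjl
ucu
jbobg
wkzm
dxz
zcuwr

Derivation:
Hunk 1: at line 1 remove [wvcmv] add [fydwr] -> 7 lines: jqdbi fydwr uawu amcq mtgv lml zcuwr
Hunk 2: at line 4 remove [mtgv,lml] add [lrye,dxz] -> 7 lines: jqdbi fydwr uawu amcq lrye dxz zcuwr
Hunk 3: at line 3 remove [lrye] add [juc,exjl,dxlrj] -> 9 lines: jqdbi fydwr uawu amcq juc exjl dxlrj dxz zcuwr
Hunk 4: at line 2 remove [amcq] add [aiya,poqtm,xwrw] -> 11 lines: jqdbi fydwr uawu aiya poqtm xwrw juc exjl dxlrj dxz zcuwr
Hunk 5: at line 4 remove [xwrw,juc] add [pqb,zpzt,ejxrt] -> 12 lines: jqdbi fydwr uawu aiya poqtm pqb zpzt ejxrt exjl dxlrj dxz zcuwr
Hunk 6: at line 8 remove [dxlrj] add [ucu,jbobg,wkzm] -> 14 lines: jqdbi fydwr uawu aiya poqtm pqb zpzt ejxrt exjl ucu jbobg wkzm dxz zcuwr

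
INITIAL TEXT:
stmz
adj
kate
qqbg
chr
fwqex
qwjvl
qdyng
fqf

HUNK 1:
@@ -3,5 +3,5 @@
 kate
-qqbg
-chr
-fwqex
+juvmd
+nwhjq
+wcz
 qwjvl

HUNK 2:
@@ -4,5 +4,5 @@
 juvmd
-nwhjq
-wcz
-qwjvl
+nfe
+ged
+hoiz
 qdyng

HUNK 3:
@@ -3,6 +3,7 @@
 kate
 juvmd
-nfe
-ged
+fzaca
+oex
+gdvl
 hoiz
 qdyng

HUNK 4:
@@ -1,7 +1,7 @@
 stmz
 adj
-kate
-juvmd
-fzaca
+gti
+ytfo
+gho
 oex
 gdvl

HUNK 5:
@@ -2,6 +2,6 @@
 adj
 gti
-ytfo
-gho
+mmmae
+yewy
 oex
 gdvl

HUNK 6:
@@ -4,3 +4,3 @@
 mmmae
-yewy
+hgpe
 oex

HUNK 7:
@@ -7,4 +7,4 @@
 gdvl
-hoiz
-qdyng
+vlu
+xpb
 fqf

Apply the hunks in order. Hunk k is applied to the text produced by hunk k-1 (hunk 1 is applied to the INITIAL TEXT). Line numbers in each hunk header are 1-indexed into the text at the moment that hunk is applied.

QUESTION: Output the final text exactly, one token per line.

Hunk 1: at line 3 remove [qqbg,chr,fwqex] add [juvmd,nwhjq,wcz] -> 9 lines: stmz adj kate juvmd nwhjq wcz qwjvl qdyng fqf
Hunk 2: at line 4 remove [nwhjq,wcz,qwjvl] add [nfe,ged,hoiz] -> 9 lines: stmz adj kate juvmd nfe ged hoiz qdyng fqf
Hunk 3: at line 3 remove [nfe,ged] add [fzaca,oex,gdvl] -> 10 lines: stmz adj kate juvmd fzaca oex gdvl hoiz qdyng fqf
Hunk 4: at line 1 remove [kate,juvmd,fzaca] add [gti,ytfo,gho] -> 10 lines: stmz adj gti ytfo gho oex gdvl hoiz qdyng fqf
Hunk 5: at line 2 remove [ytfo,gho] add [mmmae,yewy] -> 10 lines: stmz adj gti mmmae yewy oex gdvl hoiz qdyng fqf
Hunk 6: at line 4 remove [yewy] add [hgpe] -> 10 lines: stmz adj gti mmmae hgpe oex gdvl hoiz qdyng fqf
Hunk 7: at line 7 remove [hoiz,qdyng] add [vlu,xpb] -> 10 lines: stmz adj gti mmmae hgpe oex gdvl vlu xpb fqf

Answer: stmz
adj
gti
mmmae
hgpe
oex
gdvl
vlu
xpb
fqf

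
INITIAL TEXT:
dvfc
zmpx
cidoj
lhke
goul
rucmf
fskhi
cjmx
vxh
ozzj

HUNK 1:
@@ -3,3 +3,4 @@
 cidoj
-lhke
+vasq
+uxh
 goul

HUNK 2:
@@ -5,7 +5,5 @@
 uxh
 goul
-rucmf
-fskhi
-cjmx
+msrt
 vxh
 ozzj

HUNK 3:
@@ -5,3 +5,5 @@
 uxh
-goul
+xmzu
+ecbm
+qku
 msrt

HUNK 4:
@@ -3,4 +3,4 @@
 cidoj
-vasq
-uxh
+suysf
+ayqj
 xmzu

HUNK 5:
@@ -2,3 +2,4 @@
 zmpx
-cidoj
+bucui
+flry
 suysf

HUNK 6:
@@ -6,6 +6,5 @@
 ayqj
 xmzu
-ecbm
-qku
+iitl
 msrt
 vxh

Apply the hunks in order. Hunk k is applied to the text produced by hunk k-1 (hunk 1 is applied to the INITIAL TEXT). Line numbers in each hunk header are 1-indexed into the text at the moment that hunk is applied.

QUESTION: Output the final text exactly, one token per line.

Answer: dvfc
zmpx
bucui
flry
suysf
ayqj
xmzu
iitl
msrt
vxh
ozzj

Derivation:
Hunk 1: at line 3 remove [lhke] add [vasq,uxh] -> 11 lines: dvfc zmpx cidoj vasq uxh goul rucmf fskhi cjmx vxh ozzj
Hunk 2: at line 5 remove [rucmf,fskhi,cjmx] add [msrt] -> 9 lines: dvfc zmpx cidoj vasq uxh goul msrt vxh ozzj
Hunk 3: at line 5 remove [goul] add [xmzu,ecbm,qku] -> 11 lines: dvfc zmpx cidoj vasq uxh xmzu ecbm qku msrt vxh ozzj
Hunk 4: at line 3 remove [vasq,uxh] add [suysf,ayqj] -> 11 lines: dvfc zmpx cidoj suysf ayqj xmzu ecbm qku msrt vxh ozzj
Hunk 5: at line 2 remove [cidoj] add [bucui,flry] -> 12 lines: dvfc zmpx bucui flry suysf ayqj xmzu ecbm qku msrt vxh ozzj
Hunk 6: at line 6 remove [ecbm,qku] add [iitl] -> 11 lines: dvfc zmpx bucui flry suysf ayqj xmzu iitl msrt vxh ozzj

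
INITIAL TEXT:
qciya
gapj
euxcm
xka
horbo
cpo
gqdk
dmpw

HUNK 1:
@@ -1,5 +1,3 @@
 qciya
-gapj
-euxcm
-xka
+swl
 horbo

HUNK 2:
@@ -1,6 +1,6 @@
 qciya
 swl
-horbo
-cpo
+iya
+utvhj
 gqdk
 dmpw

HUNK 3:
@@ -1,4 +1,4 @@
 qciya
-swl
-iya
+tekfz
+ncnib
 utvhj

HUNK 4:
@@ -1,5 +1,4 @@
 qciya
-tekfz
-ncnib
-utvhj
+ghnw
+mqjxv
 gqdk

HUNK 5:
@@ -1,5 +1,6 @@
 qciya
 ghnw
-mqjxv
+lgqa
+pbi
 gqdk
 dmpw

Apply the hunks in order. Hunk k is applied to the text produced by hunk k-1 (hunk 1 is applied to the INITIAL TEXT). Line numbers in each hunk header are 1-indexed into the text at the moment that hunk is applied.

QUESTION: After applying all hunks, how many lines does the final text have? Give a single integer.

Hunk 1: at line 1 remove [gapj,euxcm,xka] add [swl] -> 6 lines: qciya swl horbo cpo gqdk dmpw
Hunk 2: at line 1 remove [horbo,cpo] add [iya,utvhj] -> 6 lines: qciya swl iya utvhj gqdk dmpw
Hunk 3: at line 1 remove [swl,iya] add [tekfz,ncnib] -> 6 lines: qciya tekfz ncnib utvhj gqdk dmpw
Hunk 4: at line 1 remove [tekfz,ncnib,utvhj] add [ghnw,mqjxv] -> 5 lines: qciya ghnw mqjxv gqdk dmpw
Hunk 5: at line 1 remove [mqjxv] add [lgqa,pbi] -> 6 lines: qciya ghnw lgqa pbi gqdk dmpw
Final line count: 6

Answer: 6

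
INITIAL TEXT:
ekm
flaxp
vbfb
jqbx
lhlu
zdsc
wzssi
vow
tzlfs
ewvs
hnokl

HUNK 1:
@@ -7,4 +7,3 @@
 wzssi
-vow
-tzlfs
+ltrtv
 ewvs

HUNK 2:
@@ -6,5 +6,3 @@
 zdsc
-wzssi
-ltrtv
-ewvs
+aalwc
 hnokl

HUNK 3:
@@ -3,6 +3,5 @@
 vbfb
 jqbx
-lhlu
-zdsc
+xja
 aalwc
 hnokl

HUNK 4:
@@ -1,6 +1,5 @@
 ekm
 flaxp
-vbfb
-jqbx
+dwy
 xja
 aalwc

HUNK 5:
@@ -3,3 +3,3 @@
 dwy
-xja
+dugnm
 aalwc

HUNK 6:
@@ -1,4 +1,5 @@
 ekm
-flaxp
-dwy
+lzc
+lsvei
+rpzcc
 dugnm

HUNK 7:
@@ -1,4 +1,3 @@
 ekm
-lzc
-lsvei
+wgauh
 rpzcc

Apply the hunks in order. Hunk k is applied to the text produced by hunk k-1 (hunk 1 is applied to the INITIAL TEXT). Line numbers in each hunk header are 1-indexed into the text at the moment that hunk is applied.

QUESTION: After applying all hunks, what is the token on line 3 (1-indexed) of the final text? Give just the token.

Answer: rpzcc

Derivation:
Hunk 1: at line 7 remove [vow,tzlfs] add [ltrtv] -> 10 lines: ekm flaxp vbfb jqbx lhlu zdsc wzssi ltrtv ewvs hnokl
Hunk 2: at line 6 remove [wzssi,ltrtv,ewvs] add [aalwc] -> 8 lines: ekm flaxp vbfb jqbx lhlu zdsc aalwc hnokl
Hunk 3: at line 3 remove [lhlu,zdsc] add [xja] -> 7 lines: ekm flaxp vbfb jqbx xja aalwc hnokl
Hunk 4: at line 1 remove [vbfb,jqbx] add [dwy] -> 6 lines: ekm flaxp dwy xja aalwc hnokl
Hunk 5: at line 3 remove [xja] add [dugnm] -> 6 lines: ekm flaxp dwy dugnm aalwc hnokl
Hunk 6: at line 1 remove [flaxp,dwy] add [lzc,lsvei,rpzcc] -> 7 lines: ekm lzc lsvei rpzcc dugnm aalwc hnokl
Hunk 7: at line 1 remove [lzc,lsvei] add [wgauh] -> 6 lines: ekm wgauh rpzcc dugnm aalwc hnokl
Final line 3: rpzcc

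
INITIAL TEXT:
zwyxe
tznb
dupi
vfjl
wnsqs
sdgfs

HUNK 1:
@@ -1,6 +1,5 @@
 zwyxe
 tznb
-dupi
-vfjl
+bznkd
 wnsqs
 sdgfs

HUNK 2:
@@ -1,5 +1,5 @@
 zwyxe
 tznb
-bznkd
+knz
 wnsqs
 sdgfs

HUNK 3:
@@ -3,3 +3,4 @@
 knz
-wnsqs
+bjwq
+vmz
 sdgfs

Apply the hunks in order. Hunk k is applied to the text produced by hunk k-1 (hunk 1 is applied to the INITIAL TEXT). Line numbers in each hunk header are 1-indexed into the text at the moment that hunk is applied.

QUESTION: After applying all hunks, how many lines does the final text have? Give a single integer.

Answer: 6

Derivation:
Hunk 1: at line 1 remove [dupi,vfjl] add [bznkd] -> 5 lines: zwyxe tznb bznkd wnsqs sdgfs
Hunk 2: at line 1 remove [bznkd] add [knz] -> 5 lines: zwyxe tznb knz wnsqs sdgfs
Hunk 3: at line 3 remove [wnsqs] add [bjwq,vmz] -> 6 lines: zwyxe tznb knz bjwq vmz sdgfs
Final line count: 6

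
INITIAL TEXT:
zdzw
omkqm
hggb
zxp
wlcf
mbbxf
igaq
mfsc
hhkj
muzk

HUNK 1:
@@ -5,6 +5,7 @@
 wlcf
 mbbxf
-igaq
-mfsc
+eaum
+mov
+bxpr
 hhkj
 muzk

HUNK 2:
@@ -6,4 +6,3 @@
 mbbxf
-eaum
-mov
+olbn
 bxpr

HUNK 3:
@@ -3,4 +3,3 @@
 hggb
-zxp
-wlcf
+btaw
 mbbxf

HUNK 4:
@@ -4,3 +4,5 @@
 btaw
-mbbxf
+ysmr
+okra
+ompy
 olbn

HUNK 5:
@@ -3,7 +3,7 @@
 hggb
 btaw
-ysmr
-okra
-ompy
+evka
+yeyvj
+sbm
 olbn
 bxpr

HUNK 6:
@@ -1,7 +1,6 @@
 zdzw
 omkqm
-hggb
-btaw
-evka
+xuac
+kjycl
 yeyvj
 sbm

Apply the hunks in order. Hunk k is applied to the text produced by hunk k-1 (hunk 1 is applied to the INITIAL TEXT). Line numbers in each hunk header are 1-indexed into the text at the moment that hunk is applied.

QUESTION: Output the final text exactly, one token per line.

Answer: zdzw
omkqm
xuac
kjycl
yeyvj
sbm
olbn
bxpr
hhkj
muzk

Derivation:
Hunk 1: at line 5 remove [igaq,mfsc] add [eaum,mov,bxpr] -> 11 lines: zdzw omkqm hggb zxp wlcf mbbxf eaum mov bxpr hhkj muzk
Hunk 2: at line 6 remove [eaum,mov] add [olbn] -> 10 lines: zdzw omkqm hggb zxp wlcf mbbxf olbn bxpr hhkj muzk
Hunk 3: at line 3 remove [zxp,wlcf] add [btaw] -> 9 lines: zdzw omkqm hggb btaw mbbxf olbn bxpr hhkj muzk
Hunk 4: at line 4 remove [mbbxf] add [ysmr,okra,ompy] -> 11 lines: zdzw omkqm hggb btaw ysmr okra ompy olbn bxpr hhkj muzk
Hunk 5: at line 3 remove [ysmr,okra,ompy] add [evka,yeyvj,sbm] -> 11 lines: zdzw omkqm hggb btaw evka yeyvj sbm olbn bxpr hhkj muzk
Hunk 6: at line 1 remove [hggb,btaw,evka] add [xuac,kjycl] -> 10 lines: zdzw omkqm xuac kjycl yeyvj sbm olbn bxpr hhkj muzk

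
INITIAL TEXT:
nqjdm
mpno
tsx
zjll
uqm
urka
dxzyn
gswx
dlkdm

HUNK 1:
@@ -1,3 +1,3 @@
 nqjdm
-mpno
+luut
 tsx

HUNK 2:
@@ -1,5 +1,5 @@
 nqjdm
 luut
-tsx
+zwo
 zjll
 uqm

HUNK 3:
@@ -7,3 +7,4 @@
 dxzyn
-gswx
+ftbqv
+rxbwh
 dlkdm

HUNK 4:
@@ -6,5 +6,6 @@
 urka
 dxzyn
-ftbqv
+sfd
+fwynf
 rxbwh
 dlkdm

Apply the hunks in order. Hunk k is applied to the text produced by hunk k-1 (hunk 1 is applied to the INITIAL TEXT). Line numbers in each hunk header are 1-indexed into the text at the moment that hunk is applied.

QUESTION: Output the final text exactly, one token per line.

Answer: nqjdm
luut
zwo
zjll
uqm
urka
dxzyn
sfd
fwynf
rxbwh
dlkdm

Derivation:
Hunk 1: at line 1 remove [mpno] add [luut] -> 9 lines: nqjdm luut tsx zjll uqm urka dxzyn gswx dlkdm
Hunk 2: at line 1 remove [tsx] add [zwo] -> 9 lines: nqjdm luut zwo zjll uqm urka dxzyn gswx dlkdm
Hunk 3: at line 7 remove [gswx] add [ftbqv,rxbwh] -> 10 lines: nqjdm luut zwo zjll uqm urka dxzyn ftbqv rxbwh dlkdm
Hunk 4: at line 6 remove [ftbqv] add [sfd,fwynf] -> 11 lines: nqjdm luut zwo zjll uqm urka dxzyn sfd fwynf rxbwh dlkdm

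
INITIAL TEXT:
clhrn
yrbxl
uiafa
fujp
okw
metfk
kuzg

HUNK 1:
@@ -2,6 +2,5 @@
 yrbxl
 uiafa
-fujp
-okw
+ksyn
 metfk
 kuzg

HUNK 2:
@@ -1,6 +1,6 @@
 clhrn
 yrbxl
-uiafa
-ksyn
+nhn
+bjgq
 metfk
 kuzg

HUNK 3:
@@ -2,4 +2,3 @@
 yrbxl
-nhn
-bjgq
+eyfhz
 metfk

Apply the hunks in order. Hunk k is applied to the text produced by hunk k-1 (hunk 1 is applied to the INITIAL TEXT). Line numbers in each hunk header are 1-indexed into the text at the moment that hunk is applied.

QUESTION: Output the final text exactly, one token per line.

Answer: clhrn
yrbxl
eyfhz
metfk
kuzg

Derivation:
Hunk 1: at line 2 remove [fujp,okw] add [ksyn] -> 6 lines: clhrn yrbxl uiafa ksyn metfk kuzg
Hunk 2: at line 1 remove [uiafa,ksyn] add [nhn,bjgq] -> 6 lines: clhrn yrbxl nhn bjgq metfk kuzg
Hunk 3: at line 2 remove [nhn,bjgq] add [eyfhz] -> 5 lines: clhrn yrbxl eyfhz metfk kuzg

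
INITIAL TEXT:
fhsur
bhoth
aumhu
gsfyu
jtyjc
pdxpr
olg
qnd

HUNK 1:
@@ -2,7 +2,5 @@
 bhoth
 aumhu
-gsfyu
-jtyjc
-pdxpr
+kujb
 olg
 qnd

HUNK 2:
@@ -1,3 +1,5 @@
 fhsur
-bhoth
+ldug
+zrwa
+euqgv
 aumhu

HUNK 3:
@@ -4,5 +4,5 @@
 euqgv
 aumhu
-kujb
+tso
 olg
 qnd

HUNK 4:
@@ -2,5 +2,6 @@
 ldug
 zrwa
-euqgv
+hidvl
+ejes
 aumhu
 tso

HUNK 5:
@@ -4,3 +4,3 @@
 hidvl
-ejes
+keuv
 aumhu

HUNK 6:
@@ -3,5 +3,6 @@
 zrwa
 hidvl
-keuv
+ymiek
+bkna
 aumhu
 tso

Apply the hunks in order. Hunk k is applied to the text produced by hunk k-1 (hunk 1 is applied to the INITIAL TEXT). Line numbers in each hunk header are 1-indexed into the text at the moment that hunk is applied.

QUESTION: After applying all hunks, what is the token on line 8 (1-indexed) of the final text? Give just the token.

Hunk 1: at line 2 remove [gsfyu,jtyjc,pdxpr] add [kujb] -> 6 lines: fhsur bhoth aumhu kujb olg qnd
Hunk 2: at line 1 remove [bhoth] add [ldug,zrwa,euqgv] -> 8 lines: fhsur ldug zrwa euqgv aumhu kujb olg qnd
Hunk 3: at line 4 remove [kujb] add [tso] -> 8 lines: fhsur ldug zrwa euqgv aumhu tso olg qnd
Hunk 4: at line 2 remove [euqgv] add [hidvl,ejes] -> 9 lines: fhsur ldug zrwa hidvl ejes aumhu tso olg qnd
Hunk 5: at line 4 remove [ejes] add [keuv] -> 9 lines: fhsur ldug zrwa hidvl keuv aumhu tso olg qnd
Hunk 6: at line 3 remove [keuv] add [ymiek,bkna] -> 10 lines: fhsur ldug zrwa hidvl ymiek bkna aumhu tso olg qnd
Final line 8: tso

Answer: tso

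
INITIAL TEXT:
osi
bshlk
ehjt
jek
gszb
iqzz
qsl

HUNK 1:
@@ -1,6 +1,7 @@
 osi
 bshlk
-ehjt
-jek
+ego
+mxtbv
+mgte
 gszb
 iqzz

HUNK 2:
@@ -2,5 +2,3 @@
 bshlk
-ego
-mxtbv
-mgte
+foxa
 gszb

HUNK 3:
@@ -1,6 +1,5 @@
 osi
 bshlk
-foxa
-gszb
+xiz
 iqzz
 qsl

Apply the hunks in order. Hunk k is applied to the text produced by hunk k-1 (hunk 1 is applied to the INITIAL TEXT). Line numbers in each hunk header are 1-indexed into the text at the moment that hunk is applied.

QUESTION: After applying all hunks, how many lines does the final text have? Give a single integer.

Answer: 5

Derivation:
Hunk 1: at line 1 remove [ehjt,jek] add [ego,mxtbv,mgte] -> 8 lines: osi bshlk ego mxtbv mgte gszb iqzz qsl
Hunk 2: at line 2 remove [ego,mxtbv,mgte] add [foxa] -> 6 lines: osi bshlk foxa gszb iqzz qsl
Hunk 3: at line 1 remove [foxa,gszb] add [xiz] -> 5 lines: osi bshlk xiz iqzz qsl
Final line count: 5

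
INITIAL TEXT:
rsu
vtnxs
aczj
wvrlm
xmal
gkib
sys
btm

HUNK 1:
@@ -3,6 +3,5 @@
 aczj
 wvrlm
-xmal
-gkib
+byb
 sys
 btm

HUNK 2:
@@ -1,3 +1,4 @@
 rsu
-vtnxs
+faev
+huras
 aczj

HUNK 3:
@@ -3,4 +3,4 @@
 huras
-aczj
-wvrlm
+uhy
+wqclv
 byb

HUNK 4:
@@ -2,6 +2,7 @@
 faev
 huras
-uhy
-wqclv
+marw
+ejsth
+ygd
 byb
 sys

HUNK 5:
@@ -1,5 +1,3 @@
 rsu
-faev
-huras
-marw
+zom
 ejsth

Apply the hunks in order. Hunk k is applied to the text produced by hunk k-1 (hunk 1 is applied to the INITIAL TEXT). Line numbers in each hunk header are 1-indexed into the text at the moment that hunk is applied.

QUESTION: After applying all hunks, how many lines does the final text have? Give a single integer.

Hunk 1: at line 3 remove [xmal,gkib] add [byb] -> 7 lines: rsu vtnxs aczj wvrlm byb sys btm
Hunk 2: at line 1 remove [vtnxs] add [faev,huras] -> 8 lines: rsu faev huras aczj wvrlm byb sys btm
Hunk 3: at line 3 remove [aczj,wvrlm] add [uhy,wqclv] -> 8 lines: rsu faev huras uhy wqclv byb sys btm
Hunk 4: at line 2 remove [uhy,wqclv] add [marw,ejsth,ygd] -> 9 lines: rsu faev huras marw ejsth ygd byb sys btm
Hunk 5: at line 1 remove [faev,huras,marw] add [zom] -> 7 lines: rsu zom ejsth ygd byb sys btm
Final line count: 7

Answer: 7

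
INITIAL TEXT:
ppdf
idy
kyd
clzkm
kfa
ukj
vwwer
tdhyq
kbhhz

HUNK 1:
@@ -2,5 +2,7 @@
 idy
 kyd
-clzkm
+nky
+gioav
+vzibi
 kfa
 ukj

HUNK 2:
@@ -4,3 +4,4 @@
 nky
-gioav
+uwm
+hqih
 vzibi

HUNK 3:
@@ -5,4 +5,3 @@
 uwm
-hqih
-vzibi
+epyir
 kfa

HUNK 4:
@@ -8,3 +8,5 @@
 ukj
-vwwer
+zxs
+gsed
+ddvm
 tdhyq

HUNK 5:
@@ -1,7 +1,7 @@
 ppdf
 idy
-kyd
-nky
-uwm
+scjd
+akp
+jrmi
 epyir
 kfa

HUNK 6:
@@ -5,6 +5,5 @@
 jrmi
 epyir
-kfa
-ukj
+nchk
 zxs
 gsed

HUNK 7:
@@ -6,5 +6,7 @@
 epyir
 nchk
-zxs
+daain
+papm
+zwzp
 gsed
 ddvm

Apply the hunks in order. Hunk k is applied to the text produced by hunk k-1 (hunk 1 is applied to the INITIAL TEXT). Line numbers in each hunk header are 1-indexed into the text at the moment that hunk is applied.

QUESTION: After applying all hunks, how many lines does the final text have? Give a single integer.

Answer: 14

Derivation:
Hunk 1: at line 2 remove [clzkm] add [nky,gioav,vzibi] -> 11 lines: ppdf idy kyd nky gioav vzibi kfa ukj vwwer tdhyq kbhhz
Hunk 2: at line 4 remove [gioav] add [uwm,hqih] -> 12 lines: ppdf idy kyd nky uwm hqih vzibi kfa ukj vwwer tdhyq kbhhz
Hunk 3: at line 5 remove [hqih,vzibi] add [epyir] -> 11 lines: ppdf idy kyd nky uwm epyir kfa ukj vwwer tdhyq kbhhz
Hunk 4: at line 8 remove [vwwer] add [zxs,gsed,ddvm] -> 13 lines: ppdf idy kyd nky uwm epyir kfa ukj zxs gsed ddvm tdhyq kbhhz
Hunk 5: at line 1 remove [kyd,nky,uwm] add [scjd,akp,jrmi] -> 13 lines: ppdf idy scjd akp jrmi epyir kfa ukj zxs gsed ddvm tdhyq kbhhz
Hunk 6: at line 5 remove [kfa,ukj] add [nchk] -> 12 lines: ppdf idy scjd akp jrmi epyir nchk zxs gsed ddvm tdhyq kbhhz
Hunk 7: at line 6 remove [zxs] add [daain,papm,zwzp] -> 14 lines: ppdf idy scjd akp jrmi epyir nchk daain papm zwzp gsed ddvm tdhyq kbhhz
Final line count: 14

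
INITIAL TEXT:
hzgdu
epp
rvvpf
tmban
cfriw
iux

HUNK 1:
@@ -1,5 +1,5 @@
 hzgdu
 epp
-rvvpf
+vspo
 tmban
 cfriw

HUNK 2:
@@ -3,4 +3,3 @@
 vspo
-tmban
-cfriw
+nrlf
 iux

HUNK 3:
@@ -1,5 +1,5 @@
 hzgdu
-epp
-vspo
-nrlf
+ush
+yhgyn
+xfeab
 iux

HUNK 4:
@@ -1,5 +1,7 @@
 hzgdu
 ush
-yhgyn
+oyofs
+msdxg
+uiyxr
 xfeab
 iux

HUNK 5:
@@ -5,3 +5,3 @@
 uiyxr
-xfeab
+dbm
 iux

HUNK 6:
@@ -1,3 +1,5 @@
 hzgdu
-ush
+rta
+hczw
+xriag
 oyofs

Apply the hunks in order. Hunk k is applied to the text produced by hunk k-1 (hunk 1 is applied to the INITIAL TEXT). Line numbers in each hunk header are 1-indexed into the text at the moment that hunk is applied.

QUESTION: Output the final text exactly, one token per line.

Answer: hzgdu
rta
hczw
xriag
oyofs
msdxg
uiyxr
dbm
iux

Derivation:
Hunk 1: at line 1 remove [rvvpf] add [vspo] -> 6 lines: hzgdu epp vspo tmban cfriw iux
Hunk 2: at line 3 remove [tmban,cfriw] add [nrlf] -> 5 lines: hzgdu epp vspo nrlf iux
Hunk 3: at line 1 remove [epp,vspo,nrlf] add [ush,yhgyn,xfeab] -> 5 lines: hzgdu ush yhgyn xfeab iux
Hunk 4: at line 1 remove [yhgyn] add [oyofs,msdxg,uiyxr] -> 7 lines: hzgdu ush oyofs msdxg uiyxr xfeab iux
Hunk 5: at line 5 remove [xfeab] add [dbm] -> 7 lines: hzgdu ush oyofs msdxg uiyxr dbm iux
Hunk 6: at line 1 remove [ush] add [rta,hczw,xriag] -> 9 lines: hzgdu rta hczw xriag oyofs msdxg uiyxr dbm iux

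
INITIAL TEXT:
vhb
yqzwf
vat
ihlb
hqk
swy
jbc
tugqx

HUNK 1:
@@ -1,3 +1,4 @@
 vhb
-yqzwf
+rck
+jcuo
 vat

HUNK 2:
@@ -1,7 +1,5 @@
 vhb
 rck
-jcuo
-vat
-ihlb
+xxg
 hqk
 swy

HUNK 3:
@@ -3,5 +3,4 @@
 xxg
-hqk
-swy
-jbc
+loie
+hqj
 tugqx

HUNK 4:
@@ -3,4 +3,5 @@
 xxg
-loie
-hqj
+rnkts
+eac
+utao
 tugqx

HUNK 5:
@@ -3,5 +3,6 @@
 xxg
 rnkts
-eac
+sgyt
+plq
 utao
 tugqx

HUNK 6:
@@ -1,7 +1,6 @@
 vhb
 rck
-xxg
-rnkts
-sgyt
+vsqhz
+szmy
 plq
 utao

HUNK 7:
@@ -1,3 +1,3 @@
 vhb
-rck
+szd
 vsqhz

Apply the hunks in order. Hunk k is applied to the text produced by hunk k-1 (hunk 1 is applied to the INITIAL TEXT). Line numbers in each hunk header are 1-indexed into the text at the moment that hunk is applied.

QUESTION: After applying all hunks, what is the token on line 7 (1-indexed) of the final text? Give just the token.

Hunk 1: at line 1 remove [yqzwf] add [rck,jcuo] -> 9 lines: vhb rck jcuo vat ihlb hqk swy jbc tugqx
Hunk 2: at line 1 remove [jcuo,vat,ihlb] add [xxg] -> 7 lines: vhb rck xxg hqk swy jbc tugqx
Hunk 3: at line 3 remove [hqk,swy,jbc] add [loie,hqj] -> 6 lines: vhb rck xxg loie hqj tugqx
Hunk 4: at line 3 remove [loie,hqj] add [rnkts,eac,utao] -> 7 lines: vhb rck xxg rnkts eac utao tugqx
Hunk 5: at line 3 remove [eac] add [sgyt,plq] -> 8 lines: vhb rck xxg rnkts sgyt plq utao tugqx
Hunk 6: at line 1 remove [xxg,rnkts,sgyt] add [vsqhz,szmy] -> 7 lines: vhb rck vsqhz szmy plq utao tugqx
Hunk 7: at line 1 remove [rck] add [szd] -> 7 lines: vhb szd vsqhz szmy plq utao tugqx
Final line 7: tugqx

Answer: tugqx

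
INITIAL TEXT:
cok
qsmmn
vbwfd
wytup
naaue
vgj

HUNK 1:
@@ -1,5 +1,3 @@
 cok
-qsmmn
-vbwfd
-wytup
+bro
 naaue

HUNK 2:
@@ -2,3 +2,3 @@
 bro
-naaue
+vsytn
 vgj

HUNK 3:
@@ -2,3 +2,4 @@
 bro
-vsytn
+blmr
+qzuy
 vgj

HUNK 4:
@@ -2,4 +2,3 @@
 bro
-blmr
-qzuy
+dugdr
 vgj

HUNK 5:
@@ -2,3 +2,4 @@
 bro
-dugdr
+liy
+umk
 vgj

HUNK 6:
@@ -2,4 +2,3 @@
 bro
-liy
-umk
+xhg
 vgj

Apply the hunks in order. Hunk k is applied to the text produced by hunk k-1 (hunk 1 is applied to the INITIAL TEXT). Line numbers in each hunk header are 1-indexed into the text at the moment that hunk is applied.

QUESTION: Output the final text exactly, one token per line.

Hunk 1: at line 1 remove [qsmmn,vbwfd,wytup] add [bro] -> 4 lines: cok bro naaue vgj
Hunk 2: at line 2 remove [naaue] add [vsytn] -> 4 lines: cok bro vsytn vgj
Hunk 3: at line 2 remove [vsytn] add [blmr,qzuy] -> 5 lines: cok bro blmr qzuy vgj
Hunk 4: at line 2 remove [blmr,qzuy] add [dugdr] -> 4 lines: cok bro dugdr vgj
Hunk 5: at line 2 remove [dugdr] add [liy,umk] -> 5 lines: cok bro liy umk vgj
Hunk 6: at line 2 remove [liy,umk] add [xhg] -> 4 lines: cok bro xhg vgj

Answer: cok
bro
xhg
vgj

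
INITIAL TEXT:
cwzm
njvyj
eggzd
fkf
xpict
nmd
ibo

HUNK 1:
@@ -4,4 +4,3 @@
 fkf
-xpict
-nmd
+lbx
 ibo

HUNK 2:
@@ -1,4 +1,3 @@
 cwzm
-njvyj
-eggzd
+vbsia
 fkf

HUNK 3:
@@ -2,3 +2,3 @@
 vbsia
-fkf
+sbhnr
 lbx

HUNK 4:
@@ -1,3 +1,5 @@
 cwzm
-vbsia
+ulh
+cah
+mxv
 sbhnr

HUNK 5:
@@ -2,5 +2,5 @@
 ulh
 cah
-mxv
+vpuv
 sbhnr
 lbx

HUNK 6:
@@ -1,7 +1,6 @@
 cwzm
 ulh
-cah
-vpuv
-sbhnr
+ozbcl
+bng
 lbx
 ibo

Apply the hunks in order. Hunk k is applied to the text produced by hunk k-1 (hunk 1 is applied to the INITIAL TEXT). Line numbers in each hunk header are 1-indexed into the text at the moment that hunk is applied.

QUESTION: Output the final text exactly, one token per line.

Answer: cwzm
ulh
ozbcl
bng
lbx
ibo

Derivation:
Hunk 1: at line 4 remove [xpict,nmd] add [lbx] -> 6 lines: cwzm njvyj eggzd fkf lbx ibo
Hunk 2: at line 1 remove [njvyj,eggzd] add [vbsia] -> 5 lines: cwzm vbsia fkf lbx ibo
Hunk 3: at line 2 remove [fkf] add [sbhnr] -> 5 lines: cwzm vbsia sbhnr lbx ibo
Hunk 4: at line 1 remove [vbsia] add [ulh,cah,mxv] -> 7 lines: cwzm ulh cah mxv sbhnr lbx ibo
Hunk 5: at line 2 remove [mxv] add [vpuv] -> 7 lines: cwzm ulh cah vpuv sbhnr lbx ibo
Hunk 6: at line 1 remove [cah,vpuv,sbhnr] add [ozbcl,bng] -> 6 lines: cwzm ulh ozbcl bng lbx ibo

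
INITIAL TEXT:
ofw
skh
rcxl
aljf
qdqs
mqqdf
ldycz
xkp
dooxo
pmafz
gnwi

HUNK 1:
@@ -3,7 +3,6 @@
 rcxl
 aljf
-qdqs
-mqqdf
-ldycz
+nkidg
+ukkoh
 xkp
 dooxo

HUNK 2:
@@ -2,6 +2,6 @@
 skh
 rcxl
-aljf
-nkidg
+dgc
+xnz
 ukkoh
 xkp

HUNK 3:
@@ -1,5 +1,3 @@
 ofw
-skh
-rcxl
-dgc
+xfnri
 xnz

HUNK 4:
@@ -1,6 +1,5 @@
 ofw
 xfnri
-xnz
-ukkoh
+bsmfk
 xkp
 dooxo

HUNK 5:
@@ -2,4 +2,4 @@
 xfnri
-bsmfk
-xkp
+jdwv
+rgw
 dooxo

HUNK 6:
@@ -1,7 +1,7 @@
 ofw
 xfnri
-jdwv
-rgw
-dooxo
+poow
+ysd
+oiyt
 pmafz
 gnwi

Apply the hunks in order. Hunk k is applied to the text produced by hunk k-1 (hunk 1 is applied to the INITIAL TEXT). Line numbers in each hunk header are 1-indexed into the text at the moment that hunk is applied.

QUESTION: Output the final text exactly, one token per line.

Hunk 1: at line 3 remove [qdqs,mqqdf,ldycz] add [nkidg,ukkoh] -> 10 lines: ofw skh rcxl aljf nkidg ukkoh xkp dooxo pmafz gnwi
Hunk 2: at line 2 remove [aljf,nkidg] add [dgc,xnz] -> 10 lines: ofw skh rcxl dgc xnz ukkoh xkp dooxo pmafz gnwi
Hunk 3: at line 1 remove [skh,rcxl,dgc] add [xfnri] -> 8 lines: ofw xfnri xnz ukkoh xkp dooxo pmafz gnwi
Hunk 4: at line 1 remove [xnz,ukkoh] add [bsmfk] -> 7 lines: ofw xfnri bsmfk xkp dooxo pmafz gnwi
Hunk 5: at line 2 remove [bsmfk,xkp] add [jdwv,rgw] -> 7 lines: ofw xfnri jdwv rgw dooxo pmafz gnwi
Hunk 6: at line 1 remove [jdwv,rgw,dooxo] add [poow,ysd,oiyt] -> 7 lines: ofw xfnri poow ysd oiyt pmafz gnwi

Answer: ofw
xfnri
poow
ysd
oiyt
pmafz
gnwi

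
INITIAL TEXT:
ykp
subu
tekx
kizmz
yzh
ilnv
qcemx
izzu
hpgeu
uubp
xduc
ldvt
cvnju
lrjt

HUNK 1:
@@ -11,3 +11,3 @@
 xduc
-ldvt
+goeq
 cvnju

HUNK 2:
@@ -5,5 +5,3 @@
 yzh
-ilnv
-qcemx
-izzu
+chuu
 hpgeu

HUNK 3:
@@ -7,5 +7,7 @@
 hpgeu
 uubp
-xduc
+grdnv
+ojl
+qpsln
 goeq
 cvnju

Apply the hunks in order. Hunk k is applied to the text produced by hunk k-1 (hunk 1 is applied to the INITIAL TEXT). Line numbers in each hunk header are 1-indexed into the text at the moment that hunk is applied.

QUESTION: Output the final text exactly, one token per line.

Hunk 1: at line 11 remove [ldvt] add [goeq] -> 14 lines: ykp subu tekx kizmz yzh ilnv qcemx izzu hpgeu uubp xduc goeq cvnju lrjt
Hunk 2: at line 5 remove [ilnv,qcemx,izzu] add [chuu] -> 12 lines: ykp subu tekx kizmz yzh chuu hpgeu uubp xduc goeq cvnju lrjt
Hunk 3: at line 7 remove [xduc] add [grdnv,ojl,qpsln] -> 14 lines: ykp subu tekx kizmz yzh chuu hpgeu uubp grdnv ojl qpsln goeq cvnju lrjt

Answer: ykp
subu
tekx
kizmz
yzh
chuu
hpgeu
uubp
grdnv
ojl
qpsln
goeq
cvnju
lrjt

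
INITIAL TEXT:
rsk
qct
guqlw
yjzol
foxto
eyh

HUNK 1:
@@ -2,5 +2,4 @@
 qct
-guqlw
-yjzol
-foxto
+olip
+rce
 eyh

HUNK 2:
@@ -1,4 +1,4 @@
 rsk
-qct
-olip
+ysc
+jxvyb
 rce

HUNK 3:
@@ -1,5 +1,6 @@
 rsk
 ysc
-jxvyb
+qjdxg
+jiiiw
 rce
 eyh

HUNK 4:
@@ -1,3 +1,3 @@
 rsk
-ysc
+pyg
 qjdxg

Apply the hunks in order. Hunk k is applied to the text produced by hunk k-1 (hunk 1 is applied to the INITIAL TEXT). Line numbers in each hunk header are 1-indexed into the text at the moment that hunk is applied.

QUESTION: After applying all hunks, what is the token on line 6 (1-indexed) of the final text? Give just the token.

Answer: eyh

Derivation:
Hunk 1: at line 2 remove [guqlw,yjzol,foxto] add [olip,rce] -> 5 lines: rsk qct olip rce eyh
Hunk 2: at line 1 remove [qct,olip] add [ysc,jxvyb] -> 5 lines: rsk ysc jxvyb rce eyh
Hunk 3: at line 1 remove [jxvyb] add [qjdxg,jiiiw] -> 6 lines: rsk ysc qjdxg jiiiw rce eyh
Hunk 4: at line 1 remove [ysc] add [pyg] -> 6 lines: rsk pyg qjdxg jiiiw rce eyh
Final line 6: eyh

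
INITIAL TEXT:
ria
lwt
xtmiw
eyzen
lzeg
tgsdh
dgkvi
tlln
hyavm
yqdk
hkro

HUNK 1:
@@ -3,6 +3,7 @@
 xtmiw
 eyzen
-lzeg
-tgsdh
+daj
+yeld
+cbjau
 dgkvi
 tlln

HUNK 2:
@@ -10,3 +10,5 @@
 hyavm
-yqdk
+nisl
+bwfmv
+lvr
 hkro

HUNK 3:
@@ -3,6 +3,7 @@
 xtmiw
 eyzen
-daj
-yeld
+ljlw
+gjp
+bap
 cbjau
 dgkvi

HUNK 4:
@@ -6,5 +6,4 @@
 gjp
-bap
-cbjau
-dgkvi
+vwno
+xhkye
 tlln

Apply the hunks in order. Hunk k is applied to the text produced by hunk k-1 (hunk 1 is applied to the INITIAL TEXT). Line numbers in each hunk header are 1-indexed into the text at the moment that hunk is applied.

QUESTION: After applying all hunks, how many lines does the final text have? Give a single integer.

Hunk 1: at line 3 remove [lzeg,tgsdh] add [daj,yeld,cbjau] -> 12 lines: ria lwt xtmiw eyzen daj yeld cbjau dgkvi tlln hyavm yqdk hkro
Hunk 2: at line 10 remove [yqdk] add [nisl,bwfmv,lvr] -> 14 lines: ria lwt xtmiw eyzen daj yeld cbjau dgkvi tlln hyavm nisl bwfmv lvr hkro
Hunk 3: at line 3 remove [daj,yeld] add [ljlw,gjp,bap] -> 15 lines: ria lwt xtmiw eyzen ljlw gjp bap cbjau dgkvi tlln hyavm nisl bwfmv lvr hkro
Hunk 4: at line 6 remove [bap,cbjau,dgkvi] add [vwno,xhkye] -> 14 lines: ria lwt xtmiw eyzen ljlw gjp vwno xhkye tlln hyavm nisl bwfmv lvr hkro
Final line count: 14

Answer: 14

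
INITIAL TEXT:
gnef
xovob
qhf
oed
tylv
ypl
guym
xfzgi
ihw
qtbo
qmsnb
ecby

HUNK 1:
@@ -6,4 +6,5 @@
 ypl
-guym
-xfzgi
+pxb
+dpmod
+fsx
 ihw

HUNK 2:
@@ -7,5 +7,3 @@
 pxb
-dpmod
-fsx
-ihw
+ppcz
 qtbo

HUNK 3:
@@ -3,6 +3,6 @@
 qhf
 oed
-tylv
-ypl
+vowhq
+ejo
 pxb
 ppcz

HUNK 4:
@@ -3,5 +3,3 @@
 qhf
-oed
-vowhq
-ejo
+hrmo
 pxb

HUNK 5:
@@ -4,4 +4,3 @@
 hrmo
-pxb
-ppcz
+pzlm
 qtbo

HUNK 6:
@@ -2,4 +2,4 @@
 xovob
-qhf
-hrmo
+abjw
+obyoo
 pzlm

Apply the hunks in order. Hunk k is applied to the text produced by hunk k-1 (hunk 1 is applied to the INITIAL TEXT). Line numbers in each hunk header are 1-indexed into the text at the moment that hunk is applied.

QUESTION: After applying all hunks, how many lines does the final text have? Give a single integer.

Hunk 1: at line 6 remove [guym,xfzgi] add [pxb,dpmod,fsx] -> 13 lines: gnef xovob qhf oed tylv ypl pxb dpmod fsx ihw qtbo qmsnb ecby
Hunk 2: at line 7 remove [dpmod,fsx,ihw] add [ppcz] -> 11 lines: gnef xovob qhf oed tylv ypl pxb ppcz qtbo qmsnb ecby
Hunk 3: at line 3 remove [tylv,ypl] add [vowhq,ejo] -> 11 lines: gnef xovob qhf oed vowhq ejo pxb ppcz qtbo qmsnb ecby
Hunk 4: at line 3 remove [oed,vowhq,ejo] add [hrmo] -> 9 lines: gnef xovob qhf hrmo pxb ppcz qtbo qmsnb ecby
Hunk 5: at line 4 remove [pxb,ppcz] add [pzlm] -> 8 lines: gnef xovob qhf hrmo pzlm qtbo qmsnb ecby
Hunk 6: at line 2 remove [qhf,hrmo] add [abjw,obyoo] -> 8 lines: gnef xovob abjw obyoo pzlm qtbo qmsnb ecby
Final line count: 8

Answer: 8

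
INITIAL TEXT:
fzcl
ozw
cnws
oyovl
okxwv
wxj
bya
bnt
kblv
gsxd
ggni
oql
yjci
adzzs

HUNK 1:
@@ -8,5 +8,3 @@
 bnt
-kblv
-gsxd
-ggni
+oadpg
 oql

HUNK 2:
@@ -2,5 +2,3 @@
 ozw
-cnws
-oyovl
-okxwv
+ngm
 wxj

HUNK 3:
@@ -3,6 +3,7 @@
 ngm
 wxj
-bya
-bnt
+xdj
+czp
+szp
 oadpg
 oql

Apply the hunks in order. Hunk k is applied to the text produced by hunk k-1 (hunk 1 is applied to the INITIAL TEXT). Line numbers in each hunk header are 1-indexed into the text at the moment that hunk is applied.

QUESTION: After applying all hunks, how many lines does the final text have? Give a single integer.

Hunk 1: at line 8 remove [kblv,gsxd,ggni] add [oadpg] -> 12 lines: fzcl ozw cnws oyovl okxwv wxj bya bnt oadpg oql yjci adzzs
Hunk 2: at line 2 remove [cnws,oyovl,okxwv] add [ngm] -> 10 lines: fzcl ozw ngm wxj bya bnt oadpg oql yjci adzzs
Hunk 3: at line 3 remove [bya,bnt] add [xdj,czp,szp] -> 11 lines: fzcl ozw ngm wxj xdj czp szp oadpg oql yjci adzzs
Final line count: 11

Answer: 11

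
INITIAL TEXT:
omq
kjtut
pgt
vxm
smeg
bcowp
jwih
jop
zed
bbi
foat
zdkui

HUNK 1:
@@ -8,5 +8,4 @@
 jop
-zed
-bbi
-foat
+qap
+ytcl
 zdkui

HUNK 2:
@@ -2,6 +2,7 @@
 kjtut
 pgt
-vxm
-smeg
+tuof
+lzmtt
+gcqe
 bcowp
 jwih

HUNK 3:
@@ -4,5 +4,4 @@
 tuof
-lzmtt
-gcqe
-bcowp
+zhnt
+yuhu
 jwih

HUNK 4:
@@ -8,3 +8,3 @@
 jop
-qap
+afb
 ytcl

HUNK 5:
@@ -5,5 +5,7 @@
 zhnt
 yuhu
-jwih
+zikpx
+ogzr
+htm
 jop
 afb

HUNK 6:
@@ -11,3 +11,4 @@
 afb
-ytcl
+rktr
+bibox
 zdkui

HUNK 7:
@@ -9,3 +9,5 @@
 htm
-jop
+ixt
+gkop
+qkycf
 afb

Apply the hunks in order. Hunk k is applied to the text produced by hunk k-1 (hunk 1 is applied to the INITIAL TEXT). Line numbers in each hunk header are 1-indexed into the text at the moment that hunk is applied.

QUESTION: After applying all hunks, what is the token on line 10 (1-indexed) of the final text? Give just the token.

Hunk 1: at line 8 remove [zed,bbi,foat] add [qap,ytcl] -> 11 lines: omq kjtut pgt vxm smeg bcowp jwih jop qap ytcl zdkui
Hunk 2: at line 2 remove [vxm,smeg] add [tuof,lzmtt,gcqe] -> 12 lines: omq kjtut pgt tuof lzmtt gcqe bcowp jwih jop qap ytcl zdkui
Hunk 3: at line 4 remove [lzmtt,gcqe,bcowp] add [zhnt,yuhu] -> 11 lines: omq kjtut pgt tuof zhnt yuhu jwih jop qap ytcl zdkui
Hunk 4: at line 8 remove [qap] add [afb] -> 11 lines: omq kjtut pgt tuof zhnt yuhu jwih jop afb ytcl zdkui
Hunk 5: at line 5 remove [jwih] add [zikpx,ogzr,htm] -> 13 lines: omq kjtut pgt tuof zhnt yuhu zikpx ogzr htm jop afb ytcl zdkui
Hunk 6: at line 11 remove [ytcl] add [rktr,bibox] -> 14 lines: omq kjtut pgt tuof zhnt yuhu zikpx ogzr htm jop afb rktr bibox zdkui
Hunk 7: at line 9 remove [jop] add [ixt,gkop,qkycf] -> 16 lines: omq kjtut pgt tuof zhnt yuhu zikpx ogzr htm ixt gkop qkycf afb rktr bibox zdkui
Final line 10: ixt

Answer: ixt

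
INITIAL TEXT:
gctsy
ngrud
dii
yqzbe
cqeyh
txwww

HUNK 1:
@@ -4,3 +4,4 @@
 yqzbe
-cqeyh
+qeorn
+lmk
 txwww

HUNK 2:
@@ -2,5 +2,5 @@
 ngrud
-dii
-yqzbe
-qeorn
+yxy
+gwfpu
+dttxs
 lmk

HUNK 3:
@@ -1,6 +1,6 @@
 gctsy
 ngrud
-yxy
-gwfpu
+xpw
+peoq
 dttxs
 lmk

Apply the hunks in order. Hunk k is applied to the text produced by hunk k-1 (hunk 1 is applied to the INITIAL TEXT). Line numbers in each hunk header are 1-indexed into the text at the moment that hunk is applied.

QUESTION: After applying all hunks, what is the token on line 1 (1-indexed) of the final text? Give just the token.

Hunk 1: at line 4 remove [cqeyh] add [qeorn,lmk] -> 7 lines: gctsy ngrud dii yqzbe qeorn lmk txwww
Hunk 2: at line 2 remove [dii,yqzbe,qeorn] add [yxy,gwfpu,dttxs] -> 7 lines: gctsy ngrud yxy gwfpu dttxs lmk txwww
Hunk 3: at line 1 remove [yxy,gwfpu] add [xpw,peoq] -> 7 lines: gctsy ngrud xpw peoq dttxs lmk txwww
Final line 1: gctsy

Answer: gctsy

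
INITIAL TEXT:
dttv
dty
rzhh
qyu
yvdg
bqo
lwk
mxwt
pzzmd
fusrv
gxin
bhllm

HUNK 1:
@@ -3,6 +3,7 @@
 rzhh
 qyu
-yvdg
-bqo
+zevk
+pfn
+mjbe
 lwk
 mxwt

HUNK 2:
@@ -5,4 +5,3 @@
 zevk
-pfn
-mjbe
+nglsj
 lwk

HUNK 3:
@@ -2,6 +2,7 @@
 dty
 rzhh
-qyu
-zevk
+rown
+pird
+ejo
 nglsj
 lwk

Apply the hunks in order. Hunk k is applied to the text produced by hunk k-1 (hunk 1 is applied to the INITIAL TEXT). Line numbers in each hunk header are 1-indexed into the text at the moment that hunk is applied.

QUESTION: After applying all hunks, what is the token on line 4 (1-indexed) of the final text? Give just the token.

Answer: rown

Derivation:
Hunk 1: at line 3 remove [yvdg,bqo] add [zevk,pfn,mjbe] -> 13 lines: dttv dty rzhh qyu zevk pfn mjbe lwk mxwt pzzmd fusrv gxin bhllm
Hunk 2: at line 5 remove [pfn,mjbe] add [nglsj] -> 12 lines: dttv dty rzhh qyu zevk nglsj lwk mxwt pzzmd fusrv gxin bhllm
Hunk 3: at line 2 remove [qyu,zevk] add [rown,pird,ejo] -> 13 lines: dttv dty rzhh rown pird ejo nglsj lwk mxwt pzzmd fusrv gxin bhllm
Final line 4: rown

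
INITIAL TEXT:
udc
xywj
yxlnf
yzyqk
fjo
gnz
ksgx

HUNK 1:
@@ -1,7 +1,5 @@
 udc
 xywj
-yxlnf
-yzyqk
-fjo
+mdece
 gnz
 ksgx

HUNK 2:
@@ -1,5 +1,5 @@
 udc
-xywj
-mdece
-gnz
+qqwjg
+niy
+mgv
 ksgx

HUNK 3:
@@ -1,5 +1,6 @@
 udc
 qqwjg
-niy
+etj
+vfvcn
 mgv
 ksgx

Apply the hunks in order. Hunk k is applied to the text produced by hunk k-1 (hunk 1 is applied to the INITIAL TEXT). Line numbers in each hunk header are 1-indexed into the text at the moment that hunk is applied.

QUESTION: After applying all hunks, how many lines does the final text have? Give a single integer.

Answer: 6

Derivation:
Hunk 1: at line 1 remove [yxlnf,yzyqk,fjo] add [mdece] -> 5 lines: udc xywj mdece gnz ksgx
Hunk 2: at line 1 remove [xywj,mdece,gnz] add [qqwjg,niy,mgv] -> 5 lines: udc qqwjg niy mgv ksgx
Hunk 3: at line 1 remove [niy] add [etj,vfvcn] -> 6 lines: udc qqwjg etj vfvcn mgv ksgx
Final line count: 6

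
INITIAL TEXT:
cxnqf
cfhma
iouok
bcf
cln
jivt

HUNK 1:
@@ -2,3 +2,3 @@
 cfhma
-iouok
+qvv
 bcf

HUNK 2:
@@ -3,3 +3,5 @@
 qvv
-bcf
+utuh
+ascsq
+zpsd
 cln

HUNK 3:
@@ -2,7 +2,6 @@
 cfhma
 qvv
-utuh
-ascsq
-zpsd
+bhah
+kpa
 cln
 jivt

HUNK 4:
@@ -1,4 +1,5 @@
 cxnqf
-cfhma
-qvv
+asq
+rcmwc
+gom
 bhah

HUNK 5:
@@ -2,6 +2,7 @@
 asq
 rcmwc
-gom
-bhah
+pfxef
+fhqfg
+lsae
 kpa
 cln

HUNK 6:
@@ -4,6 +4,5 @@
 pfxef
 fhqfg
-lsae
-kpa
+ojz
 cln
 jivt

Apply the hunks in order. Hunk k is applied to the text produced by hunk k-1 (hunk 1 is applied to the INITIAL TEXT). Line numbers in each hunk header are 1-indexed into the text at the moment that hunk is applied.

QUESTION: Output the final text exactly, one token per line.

Hunk 1: at line 2 remove [iouok] add [qvv] -> 6 lines: cxnqf cfhma qvv bcf cln jivt
Hunk 2: at line 3 remove [bcf] add [utuh,ascsq,zpsd] -> 8 lines: cxnqf cfhma qvv utuh ascsq zpsd cln jivt
Hunk 3: at line 2 remove [utuh,ascsq,zpsd] add [bhah,kpa] -> 7 lines: cxnqf cfhma qvv bhah kpa cln jivt
Hunk 4: at line 1 remove [cfhma,qvv] add [asq,rcmwc,gom] -> 8 lines: cxnqf asq rcmwc gom bhah kpa cln jivt
Hunk 5: at line 2 remove [gom,bhah] add [pfxef,fhqfg,lsae] -> 9 lines: cxnqf asq rcmwc pfxef fhqfg lsae kpa cln jivt
Hunk 6: at line 4 remove [lsae,kpa] add [ojz] -> 8 lines: cxnqf asq rcmwc pfxef fhqfg ojz cln jivt

Answer: cxnqf
asq
rcmwc
pfxef
fhqfg
ojz
cln
jivt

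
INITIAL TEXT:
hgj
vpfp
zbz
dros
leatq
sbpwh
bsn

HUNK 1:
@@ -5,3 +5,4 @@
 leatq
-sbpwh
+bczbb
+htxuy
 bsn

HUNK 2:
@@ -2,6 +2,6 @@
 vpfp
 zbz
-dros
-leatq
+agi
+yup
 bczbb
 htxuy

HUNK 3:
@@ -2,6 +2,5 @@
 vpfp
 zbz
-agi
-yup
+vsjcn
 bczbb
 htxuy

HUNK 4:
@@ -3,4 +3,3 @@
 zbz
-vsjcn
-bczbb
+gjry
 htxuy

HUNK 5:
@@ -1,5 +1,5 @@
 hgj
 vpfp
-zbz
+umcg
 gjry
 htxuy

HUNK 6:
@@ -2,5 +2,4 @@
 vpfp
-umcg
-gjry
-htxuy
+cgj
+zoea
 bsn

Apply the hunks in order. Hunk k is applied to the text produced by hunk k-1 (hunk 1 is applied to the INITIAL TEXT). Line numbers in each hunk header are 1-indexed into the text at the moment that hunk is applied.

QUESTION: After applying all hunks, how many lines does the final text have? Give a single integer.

Hunk 1: at line 5 remove [sbpwh] add [bczbb,htxuy] -> 8 lines: hgj vpfp zbz dros leatq bczbb htxuy bsn
Hunk 2: at line 2 remove [dros,leatq] add [agi,yup] -> 8 lines: hgj vpfp zbz agi yup bczbb htxuy bsn
Hunk 3: at line 2 remove [agi,yup] add [vsjcn] -> 7 lines: hgj vpfp zbz vsjcn bczbb htxuy bsn
Hunk 4: at line 3 remove [vsjcn,bczbb] add [gjry] -> 6 lines: hgj vpfp zbz gjry htxuy bsn
Hunk 5: at line 1 remove [zbz] add [umcg] -> 6 lines: hgj vpfp umcg gjry htxuy bsn
Hunk 6: at line 2 remove [umcg,gjry,htxuy] add [cgj,zoea] -> 5 lines: hgj vpfp cgj zoea bsn
Final line count: 5

Answer: 5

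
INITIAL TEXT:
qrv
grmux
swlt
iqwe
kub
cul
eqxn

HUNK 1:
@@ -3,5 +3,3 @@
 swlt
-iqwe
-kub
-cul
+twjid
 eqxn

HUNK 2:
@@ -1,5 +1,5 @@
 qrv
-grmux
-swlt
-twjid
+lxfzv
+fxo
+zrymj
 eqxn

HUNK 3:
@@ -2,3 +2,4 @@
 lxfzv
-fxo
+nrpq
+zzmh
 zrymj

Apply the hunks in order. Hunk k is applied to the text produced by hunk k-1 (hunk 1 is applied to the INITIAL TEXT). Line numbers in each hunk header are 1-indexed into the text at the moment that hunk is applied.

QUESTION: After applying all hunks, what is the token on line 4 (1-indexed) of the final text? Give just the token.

Hunk 1: at line 3 remove [iqwe,kub,cul] add [twjid] -> 5 lines: qrv grmux swlt twjid eqxn
Hunk 2: at line 1 remove [grmux,swlt,twjid] add [lxfzv,fxo,zrymj] -> 5 lines: qrv lxfzv fxo zrymj eqxn
Hunk 3: at line 2 remove [fxo] add [nrpq,zzmh] -> 6 lines: qrv lxfzv nrpq zzmh zrymj eqxn
Final line 4: zzmh

Answer: zzmh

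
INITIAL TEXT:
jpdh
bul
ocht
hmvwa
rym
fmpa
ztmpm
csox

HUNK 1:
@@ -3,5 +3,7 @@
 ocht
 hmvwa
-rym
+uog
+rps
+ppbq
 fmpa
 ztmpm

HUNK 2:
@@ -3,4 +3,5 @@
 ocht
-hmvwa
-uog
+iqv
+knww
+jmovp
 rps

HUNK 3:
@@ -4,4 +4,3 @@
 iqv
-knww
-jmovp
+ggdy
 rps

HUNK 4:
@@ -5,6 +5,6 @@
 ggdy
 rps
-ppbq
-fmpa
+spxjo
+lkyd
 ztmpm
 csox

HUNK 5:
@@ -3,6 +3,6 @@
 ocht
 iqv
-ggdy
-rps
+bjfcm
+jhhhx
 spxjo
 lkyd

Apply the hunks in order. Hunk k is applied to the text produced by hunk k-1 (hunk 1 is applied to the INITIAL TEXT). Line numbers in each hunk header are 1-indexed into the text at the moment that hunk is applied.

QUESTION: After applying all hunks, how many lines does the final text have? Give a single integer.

Answer: 10

Derivation:
Hunk 1: at line 3 remove [rym] add [uog,rps,ppbq] -> 10 lines: jpdh bul ocht hmvwa uog rps ppbq fmpa ztmpm csox
Hunk 2: at line 3 remove [hmvwa,uog] add [iqv,knww,jmovp] -> 11 lines: jpdh bul ocht iqv knww jmovp rps ppbq fmpa ztmpm csox
Hunk 3: at line 4 remove [knww,jmovp] add [ggdy] -> 10 lines: jpdh bul ocht iqv ggdy rps ppbq fmpa ztmpm csox
Hunk 4: at line 5 remove [ppbq,fmpa] add [spxjo,lkyd] -> 10 lines: jpdh bul ocht iqv ggdy rps spxjo lkyd ztmpm csox
Hunk 5: at line 3 remove [ggdy,rps] add [bjfcm,jhhhx] -> 10 lines: jpdh bul ocht iqv bjfcm jhhhx spxjo lkyd ztmpm csox
Final line count: 10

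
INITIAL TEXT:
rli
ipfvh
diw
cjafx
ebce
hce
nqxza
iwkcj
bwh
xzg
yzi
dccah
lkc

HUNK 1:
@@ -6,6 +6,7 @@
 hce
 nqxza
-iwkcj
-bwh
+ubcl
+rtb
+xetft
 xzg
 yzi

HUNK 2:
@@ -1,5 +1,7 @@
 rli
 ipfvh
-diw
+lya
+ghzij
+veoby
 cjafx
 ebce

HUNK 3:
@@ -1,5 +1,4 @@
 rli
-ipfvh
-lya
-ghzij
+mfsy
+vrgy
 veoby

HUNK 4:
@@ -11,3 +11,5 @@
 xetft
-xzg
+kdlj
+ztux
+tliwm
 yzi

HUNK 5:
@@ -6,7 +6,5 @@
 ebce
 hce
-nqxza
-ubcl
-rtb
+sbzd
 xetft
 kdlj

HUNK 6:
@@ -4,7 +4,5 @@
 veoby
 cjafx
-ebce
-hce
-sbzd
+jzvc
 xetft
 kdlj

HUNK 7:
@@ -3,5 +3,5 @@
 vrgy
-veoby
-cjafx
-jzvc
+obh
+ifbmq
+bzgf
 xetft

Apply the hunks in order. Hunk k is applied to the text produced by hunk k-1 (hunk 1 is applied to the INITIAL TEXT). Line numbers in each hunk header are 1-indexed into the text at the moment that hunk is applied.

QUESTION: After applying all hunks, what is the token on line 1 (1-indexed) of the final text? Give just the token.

Hunk 1: at line 6 remove [iwkcj,bwh] add [ubcl,rtb,xetft] -> 14 lines: rli ipfvh diw cjafx ebce hce nqxza ubcl rtb xetft xzg yzi dccah lkc
Hunk 2: at line 1 remove [diw] add [lya,ghzij,veoby] -> 16 lines: rli ipfvh lya ghzij veoby cjafx ebce hce nqxza ubcl rtb xetft xzg yzi dccah lkc
Hunk 3: at line 1 remove [ipfvh,lya,ghzij] add [mfsy,vrgy] -> 15 lines: rli mfsy vrgy veoby cjafx ebce hce nqxza ubcl rtb xetft xzg yzi dccah lkc
Hunk 4: at line 11 remove [xzg] add [kdlj,ztux,tliwm] -> 17 lines: rli mfsy vrgy veoby cjafx ebce hce nqxza ubcl rtb xetft kdlj ztux tliwm yzi dccah lkc
Hunk 5: at line 6 remove [nqxza,ubcl,rtb] add [sbzd] -> 15 lines: rli mfsy vrgy veoby cjafx ebce hce sbzd xetft kdlj ztux tliwm yzi dccah lkc
Hunk 6: at line 4 remove [ebce,hce,sbzd] add [jzvc] -> 13 lines: rli mfsy vrgy veoby cjafx jzvc xetft kdlj ztux tliwm yzi dccah lkc
Hunk 7: at line 3 remove [veoby,cjafx,jzvc] add [obh,ifbmq,bzgf] -> 13 lines: rli mfsy vrgy obh ifbmq bzgf xetft kdlj ztux tliwm yzi dccah lkc
Final line 1: rli

Answer: rli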